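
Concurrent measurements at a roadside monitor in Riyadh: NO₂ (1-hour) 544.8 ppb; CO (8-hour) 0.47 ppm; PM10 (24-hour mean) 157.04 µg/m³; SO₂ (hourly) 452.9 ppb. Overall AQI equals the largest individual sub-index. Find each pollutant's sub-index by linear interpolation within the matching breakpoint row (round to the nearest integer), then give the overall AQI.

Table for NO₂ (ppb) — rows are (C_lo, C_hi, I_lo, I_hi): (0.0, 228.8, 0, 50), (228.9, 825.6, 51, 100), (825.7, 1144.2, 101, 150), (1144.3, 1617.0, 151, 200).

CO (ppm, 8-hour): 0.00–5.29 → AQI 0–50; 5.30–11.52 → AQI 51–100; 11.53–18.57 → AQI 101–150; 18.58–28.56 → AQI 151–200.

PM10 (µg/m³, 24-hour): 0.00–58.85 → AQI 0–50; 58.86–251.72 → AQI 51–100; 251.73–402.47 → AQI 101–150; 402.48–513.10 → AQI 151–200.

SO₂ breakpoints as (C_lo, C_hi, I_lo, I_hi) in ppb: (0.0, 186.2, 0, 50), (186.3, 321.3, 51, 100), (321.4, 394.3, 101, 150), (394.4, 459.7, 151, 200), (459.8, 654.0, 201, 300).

NO₂ 544.8: bracket 228.9–825.6 → index 51–100; slope 49/596.7, offset 315.9.
AQI = 51 + 49/596.7·315.9 ≈ 76.94 ⇒ 77.
CO: row 0.00–5.29 (AQI 0–50). (50−0)·(0.47−0.00)/(5.29−0.00) + 0 = 50·0.47/5.29 + 0 ≈ 4.44 → 4.
PM10 157.04: bracket 58.86–251.72 → index 51–100; slope 49/192.86, offset 98.18.
AQI = 51 + 49/192.86·98.18 ≈ 75.94 ⇒ 76.
SO₂: 452.9 ∈ [394.4, 459.7] ↔ index [151, 200].
151 + (452.9−394.4)·(200−151)/(459.7−394.4) = 151 + 58.5·49/65.3 ≈ 194.90, so AQI = 195.
Sub-indices: NO₂→77, CO→4, PM10→76, SO₂→195. Overall AQI = max = 195; dominant pollutant is SO₂.

195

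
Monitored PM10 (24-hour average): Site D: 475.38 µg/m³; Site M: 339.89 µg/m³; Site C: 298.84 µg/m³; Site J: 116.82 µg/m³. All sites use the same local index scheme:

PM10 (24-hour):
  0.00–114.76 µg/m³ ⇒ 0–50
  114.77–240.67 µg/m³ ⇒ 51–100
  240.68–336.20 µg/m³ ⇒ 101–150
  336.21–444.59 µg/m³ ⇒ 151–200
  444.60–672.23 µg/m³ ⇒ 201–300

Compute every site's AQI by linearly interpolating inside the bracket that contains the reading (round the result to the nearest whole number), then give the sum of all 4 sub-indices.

Site D: 475.38 lies in 444.60–672.23, so I_lo=201, I_hi=300, C_lo=444.60, C_hi=672.23.
(300−201)/(672.23−444.60) × (475.38−444.60) + 201 = 99/227.63 × 30.78 + 201 ≈ 214.39 → 214.
Site M: 339.89 ∈ [336.21, 444.59] ↔ index [151, 200].
151 + (339.89−336.21)·(200−151)/(444.59−336.21) = 151 + 3.68·49/108.38 ≈ 152.66, so AQI = 153.
Site C: row 240.68–336.20 (AQI 101–150). (150−101)·(298.84−240.68)/(336.20−240.68) + 101 = 49·58.16/95.52 + 101 ≈ 130.84 → 131.
Site J 116.82: bracket 114.77–240.67 → index 51–100; slope 49/125.90, offset 2.05.
AQI = 51 + 49/125.90·2.05 ≈ 51.80 ⇒ 52.
AQIs: Site D=214, Site M=153, Site C=131, Site J=52. Sum = 214 + 153 + 131 + 52 = 550.

550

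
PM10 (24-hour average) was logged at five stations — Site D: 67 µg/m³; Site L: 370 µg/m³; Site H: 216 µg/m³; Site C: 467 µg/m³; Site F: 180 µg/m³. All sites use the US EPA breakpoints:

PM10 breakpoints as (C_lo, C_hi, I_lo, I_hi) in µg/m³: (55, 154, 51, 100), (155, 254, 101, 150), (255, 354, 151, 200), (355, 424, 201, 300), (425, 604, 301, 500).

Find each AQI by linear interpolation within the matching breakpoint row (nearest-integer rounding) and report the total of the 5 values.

872

Site D: 67 ∈ [55, 154] ↔ index [51, 100].
51 + (67−55)·(100−51)/(154−55) = 51 + 12·49/99 ≈ 56.94, so AQI = 57.
Site L: 370 ∈ [355, 424] ↔ index [201, 300].
201 + (370−355)·(300−201)/(424−355) = 201 + 15·99/69 ≈ 222.52, so AQI = 223.
Site H 216: bracket 155–254 → index 101–150; slope 49/99, offset 61.
AQI = 101 + 49/99·61 ≈ 131.19 ⇒ 131.
Site C 467: bracket 425–604 → index 301–500; slope 199/179, offset 42.
AQI = 301 + 199/179·42 ≈ 347.69 ⇒ 348.
Site F: row 155–254 (AQI 101–150). (150−101)·(180−155)/(254−155) + 101 = 49·25/99 + 101 ≈ 113.37 → 113.
AQIs: Site D=57, Site L=223, Site H=131, Site C=348, Site F=113. Sum = 57 + 223 + 131 + 348 + 113 = 872.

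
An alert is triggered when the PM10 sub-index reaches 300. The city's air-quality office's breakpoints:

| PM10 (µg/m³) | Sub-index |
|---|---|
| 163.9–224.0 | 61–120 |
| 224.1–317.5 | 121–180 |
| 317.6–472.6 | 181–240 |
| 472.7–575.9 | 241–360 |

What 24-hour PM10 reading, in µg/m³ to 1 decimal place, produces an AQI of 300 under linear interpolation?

AQI 300 lies in the 241–360 band, which corresponds to 472.7–575.9 µg/m³.
C = 472.7 + (300−241)×(575.9−472.7)/(360−241) = 472.7 + 59×103.2/119 ≈ 523.866 µg/m³ → 523.9 µg/m³ to 1 dp.

523.9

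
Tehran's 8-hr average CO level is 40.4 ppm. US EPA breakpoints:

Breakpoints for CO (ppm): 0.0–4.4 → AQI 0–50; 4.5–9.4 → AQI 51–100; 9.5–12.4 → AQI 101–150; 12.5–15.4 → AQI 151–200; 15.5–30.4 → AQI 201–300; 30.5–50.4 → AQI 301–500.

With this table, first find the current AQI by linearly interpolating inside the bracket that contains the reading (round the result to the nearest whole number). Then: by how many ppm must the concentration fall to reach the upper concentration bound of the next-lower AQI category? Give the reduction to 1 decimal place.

CO: 40.4 lies in 30.5–50.4, so I_lo=301, I_hi=500, C_lo=30.5, C_hi=50.4.
(500−301)/(50.4−30.5) × (40.4−30.5) + 301 = 199/19.9 × 9.9 + 301 ≈ 400.00 → 400.
Current AQI 400 is in the Hazardous range (301–500). The next-lower category tops out at AQI 300, whose upper concentration bound is 30.4 ppm.
Reduction needed = 40.4 − 30.4 = 10.0 ppm.

10.0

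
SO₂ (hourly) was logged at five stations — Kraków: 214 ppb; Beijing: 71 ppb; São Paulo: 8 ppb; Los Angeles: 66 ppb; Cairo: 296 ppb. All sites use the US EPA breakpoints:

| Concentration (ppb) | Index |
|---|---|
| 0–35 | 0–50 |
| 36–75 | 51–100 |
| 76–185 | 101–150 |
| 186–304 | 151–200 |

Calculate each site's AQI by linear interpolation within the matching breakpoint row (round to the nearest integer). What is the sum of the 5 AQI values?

Kraków 214: bracket 186–304 → index 151–200; slope 49/118, offset 28.
AQI = 151 + 49/118·28 ≈ 162.63 ⇒ 163.
Beijing 71: bracket 36–75 → index 51–100; slope 49/39, offset 35.
AQI = 51 + 49/39·35 ≈ 94.97 ⇒ 95.
São Paulo 8: bracket 0–35 → index 0–50; slope 50/35, offset 8.
AQI = 0 + 50/35·8 ≈ 11.43 ⇒ 11.
Los Angeles: 66 ∈ [36, 75] ↔ index [51, 100].
51 + (66−36)·(100−51)/(75−36) = 51 + 30·49/39 ≈ 88.69, so AQI = 89.
Cairo: 296 lies in 186–304, so I_lo=151, I_hi=200, C_lo=186, C_hi=304.
(200−151)/(304−186) × (296−186) + 151 = 49/118 × 110 + 151 ≈ 196.68 → 197.
AQIs: Kraków=163, Beijing=95, São Paulo=11, Los Angeles=89, Cairo=197. Sum = 163 + 95 + 11 + 89 + 197 = 555.

555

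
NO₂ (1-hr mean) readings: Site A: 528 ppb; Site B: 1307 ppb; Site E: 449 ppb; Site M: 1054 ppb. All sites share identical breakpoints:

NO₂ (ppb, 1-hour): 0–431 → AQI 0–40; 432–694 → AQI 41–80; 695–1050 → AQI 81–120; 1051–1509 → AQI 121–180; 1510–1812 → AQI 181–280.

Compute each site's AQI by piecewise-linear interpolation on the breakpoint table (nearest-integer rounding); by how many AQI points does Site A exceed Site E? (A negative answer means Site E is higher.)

11

Site A: row 432–694 (AQI 41–80). (80−41)·(528−432)/(694−432) + 41 = 39·96/262 + 41 ≈ 55.29 → 55.
Site B: 1307 ∈ [1051, 1509] ↔ index [121, 180].
121 + (1307−1051)·(180−121)/(1509−1051) = 121 + 256·59/458 ≈ 153.98, so AQI = 154.
Site E: 449 lies in 432–694, so I_lo=41, I_hi=80, C_lo=432, C_hi=694.
(80−41)/(694−432) × (449−432) + 41 = 39/262 × 17 + 41 ≈ 43.53 → 44.
Site M 1054: bracket 1051–1509 → index 121–180; slope 59/458, offset 3.
AQI = 121 + 59/458·3 ≈ 121.39 ⇒ 121.
AQIs: Site A=55, Site B=154, Site E=44, Site M=121. Site A (55) − Site E (44) = 11.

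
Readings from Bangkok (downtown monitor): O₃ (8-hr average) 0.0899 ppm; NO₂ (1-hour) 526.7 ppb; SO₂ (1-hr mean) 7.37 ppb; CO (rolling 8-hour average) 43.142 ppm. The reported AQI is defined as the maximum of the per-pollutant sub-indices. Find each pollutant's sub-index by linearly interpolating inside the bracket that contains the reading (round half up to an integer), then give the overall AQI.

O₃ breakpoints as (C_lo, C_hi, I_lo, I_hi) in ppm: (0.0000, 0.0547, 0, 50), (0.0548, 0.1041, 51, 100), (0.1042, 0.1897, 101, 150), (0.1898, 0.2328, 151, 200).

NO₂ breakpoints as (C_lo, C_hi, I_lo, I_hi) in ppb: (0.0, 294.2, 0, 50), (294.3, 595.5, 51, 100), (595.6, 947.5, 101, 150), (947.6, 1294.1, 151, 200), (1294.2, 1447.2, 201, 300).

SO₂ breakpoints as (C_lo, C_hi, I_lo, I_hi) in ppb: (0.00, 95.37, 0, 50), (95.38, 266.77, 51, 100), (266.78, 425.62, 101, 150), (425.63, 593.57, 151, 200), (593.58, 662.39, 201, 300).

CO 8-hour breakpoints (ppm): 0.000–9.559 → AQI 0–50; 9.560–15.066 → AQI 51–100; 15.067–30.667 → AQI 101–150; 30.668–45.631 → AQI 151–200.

O₃: row 0.0548–0.1041 (AQI 51–100). (100−51)·(0.0899−0.0548)/(0.1041−0.0548) + 51 = 49·0.0351/0.0493 + 51 ≈ 85.89 → 86.
NO₂: 526.7 lies in 294.3–595.5, so I_lo=51, I_hi=100, C_lo=294.3, C_hi=595.5.
(100−51)/(595.5−294.3) × (526.7−294.3) + 51 = 49/301.2 × 232.4 + 51 ≈ 88.81 → 89.
SO₂ 7.37: bracket 0.00–95.37 → index 0–50; slope 50/95.37, offset 7.37.
AQI = 0 + 50/95.37·7.37 ≈ 3.86 ⇒ 4.
CO 43.142: bracket 30.668–45.631 → index 151–200; slope 49/14.963, offset 12.474.
AQI = 151 + 49/14.963·12.474 ≈ 191.85 ⇒ 192.
Sub-indices: O₃→86, NO₂→89, SO₂→4, CO→192. Overall AQI = max = 192; dominant pollutant is CO.
AQI 192: Unhealthy.

192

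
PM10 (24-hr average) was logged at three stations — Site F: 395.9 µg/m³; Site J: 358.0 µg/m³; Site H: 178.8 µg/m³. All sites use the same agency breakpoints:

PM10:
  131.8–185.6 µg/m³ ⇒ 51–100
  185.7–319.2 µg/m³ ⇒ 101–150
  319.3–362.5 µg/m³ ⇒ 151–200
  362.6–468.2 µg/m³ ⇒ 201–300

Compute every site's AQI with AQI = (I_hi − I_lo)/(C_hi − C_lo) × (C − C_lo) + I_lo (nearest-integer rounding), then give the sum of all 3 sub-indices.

Site F: row 362.6–468.2 (AQI 201–300). (300−201)·(395.9−362.6)/(468.2−362.6) + 201 = 99·33.3/105.6 + 201 ≈ 232.22 → 232.
Site J: row 319.3–362.5 (AQI 151–200). (200−151)·(358.0−319.3)/(362.5−319.3) + 151 = 49·38.7/43.2 + 151 ≈ 194.90 → 195.
Site H: row 131.8–185.6 (AQI 51–100). (100−51)·(178.8−131.8)/(185.6−131.8) + 51 = 49·47.0/53.8 + 51 ≈ 93.81 → 94.
AQIs: Site F=232, Site J=195, Site H=94. Sum = 232 + 195 + 94 = 521.

521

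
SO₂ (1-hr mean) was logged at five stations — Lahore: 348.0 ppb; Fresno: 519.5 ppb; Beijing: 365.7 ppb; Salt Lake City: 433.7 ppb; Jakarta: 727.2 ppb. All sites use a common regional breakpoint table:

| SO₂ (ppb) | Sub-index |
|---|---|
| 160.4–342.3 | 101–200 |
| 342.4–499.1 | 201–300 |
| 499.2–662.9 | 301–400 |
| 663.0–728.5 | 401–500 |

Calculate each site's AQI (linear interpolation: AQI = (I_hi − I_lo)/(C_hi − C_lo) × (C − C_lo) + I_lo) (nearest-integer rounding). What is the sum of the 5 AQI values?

1491

Lahore: 348.0 lies in 342.4–499.1, so I_lo=201, I_hi=300, C_lo=342.4, C_hi=499.1.
(300−201)/(499.1−342.4) × (348.0−342.4) + 201 = 99/156.7 × 5.6 + 201 ≈ 204.54 → 205.
Fresno 519.5: bracket 499.2–662.9 → index 301–400; slope 99/163.7, offset 20.3.
AQI = 301 + 99/163.7·20.3 ≈ 313.28 ⇒ 313.
Beijing 365.7: bracket 342.4–499.1 → index 201–300; slope 99/156.7, offset 23.3.
AQI = 201 + 99/156.7·23.3 ≈ 215.72 ⇒ 216.
Salt Lake City: 433.7 ∈ [342.4, 499.1] ↔ index [201, 300].
201 + (433.7−342.4)·(300−201)/(499.1−342.4) = 201 + 91.3·99/156.7 ≈ 258.68, so AQI = 259.
Jakarta: row 663.0–728.5 (AQI 401–500). (500−401)·(727.2−663.0)/(728.5−663.0) + 401 = 99·64.2/65.5 + 401 ≈ 498.04 → 498.
AQIs: Lahore=205, Fresno=313, Beijing=216, Salt Lake City=259, Jakarta=498. Sum = 205 + 313 + 216 + 259 + 498 = 1491.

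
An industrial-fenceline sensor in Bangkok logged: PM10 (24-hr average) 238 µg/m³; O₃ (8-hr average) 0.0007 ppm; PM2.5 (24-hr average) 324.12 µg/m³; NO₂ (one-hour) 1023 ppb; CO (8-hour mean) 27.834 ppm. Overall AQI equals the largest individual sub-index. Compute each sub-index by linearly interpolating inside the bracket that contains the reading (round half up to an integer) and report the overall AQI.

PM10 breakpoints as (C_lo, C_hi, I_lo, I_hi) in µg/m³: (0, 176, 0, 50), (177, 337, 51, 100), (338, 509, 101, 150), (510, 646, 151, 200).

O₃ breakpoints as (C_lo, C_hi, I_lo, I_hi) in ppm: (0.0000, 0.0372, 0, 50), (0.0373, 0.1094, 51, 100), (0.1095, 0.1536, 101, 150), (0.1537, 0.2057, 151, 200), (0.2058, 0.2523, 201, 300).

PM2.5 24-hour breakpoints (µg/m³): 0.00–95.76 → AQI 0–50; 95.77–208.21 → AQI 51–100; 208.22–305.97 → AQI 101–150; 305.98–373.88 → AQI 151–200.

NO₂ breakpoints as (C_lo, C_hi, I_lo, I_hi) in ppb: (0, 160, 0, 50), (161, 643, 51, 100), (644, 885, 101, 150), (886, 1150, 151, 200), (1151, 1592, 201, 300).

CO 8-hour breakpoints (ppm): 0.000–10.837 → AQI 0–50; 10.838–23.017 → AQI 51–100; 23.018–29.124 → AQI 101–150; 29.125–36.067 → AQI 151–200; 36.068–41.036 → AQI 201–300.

176

PM10 238: bracket 177–337 → index 51–100; slope 49/160, offset 61.
AQI = 51 + 49/160·61 ≈ 69.68 ⇒ 70.
O₃: 0.0007 ∈ [0.0000, 0.0372] ↔ index [0, 50].
0 + (0.0007−0.0000)·(50−0)/(0.0372−0.0000) = 0 + 0.0007·50/0.0372 ≈ 0.94, so AQI = 1.
PM2.5: 324.12 lies in 305.98–373.88, so I_lo=151, I_hi=200, C_lo=305.98, C_hi=373.88.
(200−151)/(373.88−305.98) × (324.12−305.98) + 151 = 49/67.90 × 18.14 + 151 ≈ 164.09 → 164.
NO₂: 1023 lies in 886–1150, so I_lo=151, I_hi=200, C_lo=886, C_hi=1150.
(200−151)/(1150−886) × (1023−886) + 151 = 49/264 × 137 + 151 ≈ 176.43 → 176.
CO: row 23.018–29.124 (AQI 101–150). (150−101)·(27.834−23.018)/(29.124−23.018) + 101 = 49·4.816/6.106 + 101 ≈ 139.65 → 140.
Sub-indices: PM10→70, O₃→1, PM2.5→164, NO₂→176, CO→140. Overall AQI = max = 176; dominant pollutant is NO₂.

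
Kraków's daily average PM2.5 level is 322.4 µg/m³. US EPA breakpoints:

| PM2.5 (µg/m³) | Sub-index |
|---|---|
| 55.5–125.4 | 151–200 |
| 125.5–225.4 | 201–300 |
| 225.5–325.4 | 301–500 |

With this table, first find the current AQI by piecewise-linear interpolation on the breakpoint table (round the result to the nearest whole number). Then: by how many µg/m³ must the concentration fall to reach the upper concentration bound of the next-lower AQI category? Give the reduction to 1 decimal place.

PM2.5: 322.4 lies in 225.5–325.4, so I_lo=301, I_hi=500, C_lo=225.5, C_hi=325.4.
(500−301)/(325.4−225.5) × (322.4−225.5) + 301 = 199/99.9 × 96.9 + 301 ≈ 494.02 → 494.
Current AQI 494 is in the Hazardous range (301–500). The next-lower category tops out at AQI 300, whose upper concentration bound is 225.4 µg/m³.
Reduction needed = 322.4 − 225.4 = 97.0 µg/m³.

97.0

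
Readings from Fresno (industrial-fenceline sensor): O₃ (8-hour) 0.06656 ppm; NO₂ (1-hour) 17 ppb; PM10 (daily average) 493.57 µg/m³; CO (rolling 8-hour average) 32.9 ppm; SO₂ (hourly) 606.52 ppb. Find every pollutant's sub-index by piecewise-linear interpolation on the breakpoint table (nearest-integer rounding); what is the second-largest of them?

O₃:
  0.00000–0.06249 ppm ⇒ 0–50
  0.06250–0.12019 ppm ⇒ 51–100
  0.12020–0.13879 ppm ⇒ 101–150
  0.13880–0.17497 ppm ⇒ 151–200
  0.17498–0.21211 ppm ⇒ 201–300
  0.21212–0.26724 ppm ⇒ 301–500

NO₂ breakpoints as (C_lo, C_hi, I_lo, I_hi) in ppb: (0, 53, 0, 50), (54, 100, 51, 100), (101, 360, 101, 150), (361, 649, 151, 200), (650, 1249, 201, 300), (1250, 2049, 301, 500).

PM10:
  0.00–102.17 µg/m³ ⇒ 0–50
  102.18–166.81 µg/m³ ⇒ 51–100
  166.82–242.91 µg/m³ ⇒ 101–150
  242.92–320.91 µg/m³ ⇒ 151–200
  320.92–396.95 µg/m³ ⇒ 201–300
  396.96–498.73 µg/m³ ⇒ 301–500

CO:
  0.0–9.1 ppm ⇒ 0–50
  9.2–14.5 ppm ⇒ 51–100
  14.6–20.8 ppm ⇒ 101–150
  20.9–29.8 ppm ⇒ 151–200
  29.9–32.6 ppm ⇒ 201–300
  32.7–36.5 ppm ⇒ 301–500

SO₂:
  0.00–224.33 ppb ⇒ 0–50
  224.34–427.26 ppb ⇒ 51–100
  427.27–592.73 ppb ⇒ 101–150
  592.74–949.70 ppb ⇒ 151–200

311

O₃ 0.06656: bracket 0.06250–0.12019 → index 51–100; slope 49/0.05769, offset 0.00406.
AQI = 51 + 49/0.05769·0.00406 ≈ 54.45 ⇒ 54.
NO₂: row 0–53 (AQI 0–50). (50−0)·(17−0)/(53−0) + 0 = 50·17/53 + 0 ≈ 16.04 → 16.
PM10 493.57: bracket 396.96–498.73 → index 301–500; slope 199/101.77, offset 96.61.
AQI = 301 + 199/101.77·96.61 ≈ 489.91 ⇒ 490.
CO: 32.9 ∈ [32.7, 36.5] ↔ index [301, 500].
301 + (32.9−32.7)·(500−301)/(36.5−32.7) = 301 + 0.2·199/3.8 ≈ 311.47, so AQI = 311.
SO₂: 606.52 lies in 592.74–949.70, so I_lo=151, I_hi=200, C_lo=592.74, C_hi=949.70.
(200−151)/(949.70−592.74) × (606.52−592.74) + 151 = 49/356.96 × 13.78 + 151 ≈ 152.89 → 153.
Sub-indices: O₃→54, NO₂→16, PM10→490, CO→311, SO₂→153. Ranked high→low: 490, 311, 153, 54, 16. Second-highest sub-index = 311.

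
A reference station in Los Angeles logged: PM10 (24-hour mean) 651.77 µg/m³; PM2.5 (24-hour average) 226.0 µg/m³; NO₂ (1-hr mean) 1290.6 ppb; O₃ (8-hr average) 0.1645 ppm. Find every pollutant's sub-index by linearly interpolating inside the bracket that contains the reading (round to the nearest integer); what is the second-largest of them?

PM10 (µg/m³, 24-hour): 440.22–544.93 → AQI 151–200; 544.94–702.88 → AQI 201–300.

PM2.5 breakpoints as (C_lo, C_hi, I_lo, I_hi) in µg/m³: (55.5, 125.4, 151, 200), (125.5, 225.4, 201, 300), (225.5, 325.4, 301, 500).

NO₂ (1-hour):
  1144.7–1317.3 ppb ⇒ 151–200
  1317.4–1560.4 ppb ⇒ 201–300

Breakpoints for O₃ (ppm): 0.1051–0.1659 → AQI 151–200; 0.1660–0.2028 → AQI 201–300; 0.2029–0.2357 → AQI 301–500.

PM10: 651.77 lies in 544.94–702.88, so I_lo=201, I_hi=300, C_lo=544.94, C_hi=702.88.
(300−201)/(702.88−544.94) × (651.77−544.94) + 201 = 99/157.94 × 106.83 + 201 ≈ 267.96 → 268.
PM2.5: 226.0 lies in 225.5–325.4, so I_lo=301, I_hi=500, C_lo=225.5, C_hi=325.4.
(500−301)/(325.4−225.5) × (226.0−225.5) + 301 = 199/99.9 × 0.5 + 301 ≈ 302.00 → 302.
NO₂: 1290.6 lies in 1144.7–1317.3, so I_lo=151, I_hi=200, C_lo=1144.7, C_hi=1317.3.
(200−151)/(1317.3−1144.7) × (1290.6−1144.7) + 151 = 49/172.6 × 145.9 + 151 ≈ 192.42 → 192.
O₃ 0.1645: bracket 0.1051–0.1659 → index 151–200; slope 49/0.0608, offset 0.0594.
AQI = 151 + 49/0.0608·0.0594 ≈ 198.87 ⇒ 199.
Sub-indices: PM10→268, PM2.5→302, NO₂→192, O₃→199. Ranked high→low: 302, 268, 199, 192. Second-highest sub-index = 268.

268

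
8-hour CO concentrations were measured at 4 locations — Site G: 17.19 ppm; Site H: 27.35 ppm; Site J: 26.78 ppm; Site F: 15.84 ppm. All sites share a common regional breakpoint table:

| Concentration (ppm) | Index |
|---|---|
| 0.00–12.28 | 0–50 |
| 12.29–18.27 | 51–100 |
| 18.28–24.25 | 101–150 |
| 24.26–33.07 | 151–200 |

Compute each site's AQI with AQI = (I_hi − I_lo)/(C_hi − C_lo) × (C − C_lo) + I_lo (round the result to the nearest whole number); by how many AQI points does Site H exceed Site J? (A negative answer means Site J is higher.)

3

Site G: row 12.29–18.27 (AQI 51–100). (100−51)·(17.19−12.29)/(18.27−12.29) + 51 = 49·4.90/5.98 + 51 ≈ 91.15 → 91.
Site H: row 24.26–33.07 (AQI 151–200). (200−151)·(27.35−24.26)/(33.07−24.26) + 151 = 49·3.09/8.81 + 151 ≈ 168.19 → 168.
Site J: 26.78 lies in 24.26–33.07, so I_lo=151, I_hi=200, C_lo=24.26, C_hi=33.07.
(200−151)/(33.07−24.26) × (26.78−24.26) + 151 = 49/8.81 × 2.52 + 151 ≈ 165.02 → 165.
Site F: 15.84 lies in 12.29–18.27, so I_lo=51, I_hi=100, C_lo=12.29, C_hi=18.27.
(100−51)/(18.27−12.29) × (15.84−12.29) + 51 = 49/5.98 × 3.55 + 51 ≈ 80.09 → 80.
AQIs: Site G=91, Site H=168, Site J=165, Site F=80. Site H (168) − Site J (165) = 3.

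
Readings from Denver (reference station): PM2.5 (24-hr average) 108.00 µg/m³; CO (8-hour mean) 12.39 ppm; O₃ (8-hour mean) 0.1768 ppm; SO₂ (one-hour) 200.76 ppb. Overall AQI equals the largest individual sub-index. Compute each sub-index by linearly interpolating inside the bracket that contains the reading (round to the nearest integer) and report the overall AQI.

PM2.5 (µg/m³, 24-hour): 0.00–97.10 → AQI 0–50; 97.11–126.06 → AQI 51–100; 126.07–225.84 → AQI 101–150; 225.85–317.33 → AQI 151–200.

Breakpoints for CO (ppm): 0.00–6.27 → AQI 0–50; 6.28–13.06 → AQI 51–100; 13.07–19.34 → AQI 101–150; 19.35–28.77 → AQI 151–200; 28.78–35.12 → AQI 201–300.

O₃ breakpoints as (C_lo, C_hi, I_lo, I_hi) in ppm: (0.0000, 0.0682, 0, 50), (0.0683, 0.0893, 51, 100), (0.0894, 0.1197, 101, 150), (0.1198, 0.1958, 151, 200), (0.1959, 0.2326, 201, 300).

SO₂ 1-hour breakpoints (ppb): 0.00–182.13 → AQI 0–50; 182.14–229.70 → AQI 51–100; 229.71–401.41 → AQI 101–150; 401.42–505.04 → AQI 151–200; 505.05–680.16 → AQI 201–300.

PM2.5: 108.00 lies in 97.11–126.06, so I_lo=51, I_hi=100, C_lo=97.11, C_hi=126.06.
(100−51)/(126.06−97.11) × (108.00−97.11) + 51 = 49/28.95 × 10.89 + 51 ≈ 69.43 → 69.
CO: 12.39 ∈ [6.28, 13.06] ↔ index [51, 100].
51 + (12.39−6.28)·(100−51)/(13.06−6.28) = 51 + 6.11·49/6.78 ≈ 95.16, so AQI = 95.
O₃: 0.1768 ∈ [0.1198, 0.1958] ↔ index [151, 200].
151 + (0.1768−0.1198)·(200−151)/(0.1958−0.1198) = 151 + 0.0570·49/0.0760 ≈ 187.75, so AQI = 188.
SO₂: row 182.14–229.70 (AQI 51–100). (100−51)·(200.76−182.14)/(229.70−182.14) + 51 = 49·18.62/47.56 + 51 ≈ 70.18 → 70.
Sub-indices: PM2.5→69, CO→95, O₃→188, SO₂→70. Overall AQI = max = 188; dominant pollutant is O₃.

188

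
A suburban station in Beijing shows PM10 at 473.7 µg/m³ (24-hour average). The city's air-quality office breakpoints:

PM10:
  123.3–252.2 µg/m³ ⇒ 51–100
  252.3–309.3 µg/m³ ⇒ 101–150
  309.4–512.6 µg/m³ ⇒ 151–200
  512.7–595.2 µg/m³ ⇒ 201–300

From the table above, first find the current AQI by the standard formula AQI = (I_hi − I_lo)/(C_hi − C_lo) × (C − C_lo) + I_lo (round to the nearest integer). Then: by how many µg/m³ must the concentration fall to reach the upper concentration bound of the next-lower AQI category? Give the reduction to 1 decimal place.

164.4

PM10 473.7: bracket 309.4–512.6 → index 151–200; slope 49/203.2, offset 164.3.
AQI = 151 + 49/203.2·164.3 ≈ 190.62 ⇒ 191.
Current AQI 191 is in the Unhealthy range (151–200). The next-lower category tops out at AQI 150, whose upper concentration bound is 309.3 µg/m³.
Reduction needed = 473.7 − 309.3 = 164.4 µg/m³.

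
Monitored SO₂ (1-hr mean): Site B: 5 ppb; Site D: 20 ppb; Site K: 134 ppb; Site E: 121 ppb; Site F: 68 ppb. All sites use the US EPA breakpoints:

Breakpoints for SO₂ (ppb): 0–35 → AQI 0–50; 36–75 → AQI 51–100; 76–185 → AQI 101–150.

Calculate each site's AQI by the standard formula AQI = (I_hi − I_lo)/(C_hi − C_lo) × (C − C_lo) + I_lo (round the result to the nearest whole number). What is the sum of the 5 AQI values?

375

Site B 5: bracket 0–35 → index 0–50; slope 50/35, offset 5.
AQI = 0 + 50/35·5 ≈ 7.14 ⇒ 7.
Site D: 20 ∈ [0, 35] ↔ index [0, 50].
0 + (20−0)·(50−0)/(35−0) = 0 + 20·50/35 ≈ 28.57, so AQI = 29.
Site K: 134 lies in 76–185, so I_lo=101, I_hi=150, C_lo=76, C_hi=185.
(150−101)/(185−76) × (134−76) + 101 = 49/109 × 58 + 101 ≈ 127.07 → 127.
Site E: row 76–185 (AQI 101–150). (150−101)·(121−76)/(185−76) + 101 = 49·45/109 + 101 ≈ 121.23 → 121.
Site F: 68 lies in 36–75, so I_lo=51, I_hi=100, C_lo=36, C_hi=75.
(100−51)/(75−36) × (68−36) + 51 = 49/39 × 32 + 51 ≈ 91.21 → 91.
AQIs: Site B=7, Site D=29, Site K=127, Site E=121, Site F=91. Sum = 7 + 29 + 127 + 121 + 91 = 375.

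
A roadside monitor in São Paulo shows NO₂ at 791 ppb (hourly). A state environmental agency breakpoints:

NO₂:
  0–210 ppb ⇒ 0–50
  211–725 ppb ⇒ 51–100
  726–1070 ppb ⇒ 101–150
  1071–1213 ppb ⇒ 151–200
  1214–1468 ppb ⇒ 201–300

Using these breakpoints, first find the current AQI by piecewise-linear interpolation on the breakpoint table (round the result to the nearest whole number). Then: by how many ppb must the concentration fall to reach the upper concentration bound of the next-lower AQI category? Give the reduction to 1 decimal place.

NO₂: 791 lies in 726–1070, so I_lo=101, I_hi=150, C_lo=726, C_hi=1070.
(150−101)/(1070−726) × (791−726) + 101 = 49/344 × 65 + 101 ≈ 110.26 → 110.
Current AQI 110 is in the Unhealthy for Sensitive Groups range (101–150). The next-lower category tops out at AQI 100, whose upper concentration bound is 725 ppb.
Reduction needed = 791 − 725 = 66.0 ppb.

66.0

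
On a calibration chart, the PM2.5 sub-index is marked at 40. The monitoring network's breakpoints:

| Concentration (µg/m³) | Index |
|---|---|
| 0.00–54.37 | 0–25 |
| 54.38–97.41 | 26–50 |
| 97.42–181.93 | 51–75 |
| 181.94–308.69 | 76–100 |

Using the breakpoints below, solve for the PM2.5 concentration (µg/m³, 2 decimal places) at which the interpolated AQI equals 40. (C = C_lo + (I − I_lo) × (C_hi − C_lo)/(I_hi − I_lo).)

79.48

AQI 40 lies in the 26–50 band, which corresponds to 54.38–97.41 µg/m³.
C = 54.38 + (40−26)×(97.41−54.38)/(50−26) = 54.38 + 14×43.03/24 ≈ 79.4808 µg/m³ → 79.48 µg/m³ to 2 dp.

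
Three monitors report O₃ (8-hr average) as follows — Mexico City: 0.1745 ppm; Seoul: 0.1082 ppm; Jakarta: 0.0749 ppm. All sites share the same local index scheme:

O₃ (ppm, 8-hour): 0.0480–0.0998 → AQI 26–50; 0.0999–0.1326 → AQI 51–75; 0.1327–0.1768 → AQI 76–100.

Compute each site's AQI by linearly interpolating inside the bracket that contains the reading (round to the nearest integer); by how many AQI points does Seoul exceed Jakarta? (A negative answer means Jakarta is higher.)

Mexico City 0.1745: bracket 0.1327–0.1768 → index 76–100; slope 24/0.0441, offset 0.0418.
AQI = 76 + 24/0.0441·0.0418 ≈ 98.75 ⇒ 99.
Seoul: row 0.0999–0.1326 (AQI 51–75). (75−51)·(0.1082−0.0999)/(0.1326−0.0999) + 51 = 24·0.0083/0.0327 + 51 ≈ 57.09 → 57.
Jakarta: row 0.0480–0.0998 (AQI 26–50). (50−26)·(0.0749−0.0480)/(0.0998−0.0480) + 26 = 24·0.0269/0.0518 + 26 ≈ 38.46 → 38.
AQIs: Mexico City=99, Seoul=57, Jakarta=38. Seoul (57) − Jakarta (38) = 19.

19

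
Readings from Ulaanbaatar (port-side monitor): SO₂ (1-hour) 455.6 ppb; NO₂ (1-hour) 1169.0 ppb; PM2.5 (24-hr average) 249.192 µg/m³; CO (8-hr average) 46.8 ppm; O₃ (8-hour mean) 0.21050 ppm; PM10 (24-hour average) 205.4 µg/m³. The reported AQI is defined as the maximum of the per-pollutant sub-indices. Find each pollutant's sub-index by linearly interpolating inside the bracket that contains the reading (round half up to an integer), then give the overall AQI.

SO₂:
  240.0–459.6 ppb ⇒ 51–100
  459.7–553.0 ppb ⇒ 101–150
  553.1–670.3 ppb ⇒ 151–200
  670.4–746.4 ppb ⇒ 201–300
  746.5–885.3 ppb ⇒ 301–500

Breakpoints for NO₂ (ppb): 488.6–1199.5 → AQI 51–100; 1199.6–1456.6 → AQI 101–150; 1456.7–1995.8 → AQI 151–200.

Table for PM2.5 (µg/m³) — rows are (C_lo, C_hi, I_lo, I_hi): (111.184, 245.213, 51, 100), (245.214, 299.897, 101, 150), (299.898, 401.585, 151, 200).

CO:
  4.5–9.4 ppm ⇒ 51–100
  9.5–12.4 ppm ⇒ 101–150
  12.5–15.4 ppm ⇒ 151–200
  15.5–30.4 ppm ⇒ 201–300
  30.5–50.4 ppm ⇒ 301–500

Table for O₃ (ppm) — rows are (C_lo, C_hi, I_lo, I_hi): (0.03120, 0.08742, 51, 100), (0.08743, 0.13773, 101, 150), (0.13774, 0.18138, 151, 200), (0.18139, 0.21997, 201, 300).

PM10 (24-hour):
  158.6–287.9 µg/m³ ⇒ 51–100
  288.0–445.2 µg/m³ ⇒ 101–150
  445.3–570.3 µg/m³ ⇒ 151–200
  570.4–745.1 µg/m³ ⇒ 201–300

SO₂ 455.6: bracket 240.0–459.6 → index 51–100; slope 49/219.6, offset 215.6.
AQI = 51 + 49/219.6·215.6 ≈ 99.11 ⇒ 99.
NO₂: 1169.0 ∈ [488.6, 1199.5] ↔ index [51, 100].
51 + (1169.0−488.6)·(100−51)/(1199.5−488.6) = 51 + 680.4·49/710.9 ≈ 97.90, so AQI = 98.
PM2.5 249.192: bracket 245.214–299.897 → index 101–150; slope 49/54.683, offset 3.978.
AQI = 101 + 49/54.683·3.978 ≈ 104.56 ⇒ 105.
CO 46.8: bracket 30.5–50.4 → index 301–500; slope 199/19.9, offset 16.3.
AQI = 301 + 199/19.9·16.3 ≈ 464.00 ⇒ 464.
O₃: 0.21050 lies in 0.18139–0.21997, so I_lo=201, I_hi=300, C_lo=0.18139, C_hi=0.21997.
(300−201)/(0.21997−0.18139) × (0.21050−0.18139) + 201 = 99/0.03858 × 0.02911 + 201 ≈ 275.70 → 276.
PM10: row 158.6–287.9 (AQI 51–100). (100−51)·(205.4−158.6)/(287.9−158.6) + 51 = 49·46.8/129.3 + 51 ≈ 68.74 → 69.
Sub-indices: SO₂→99, NO₂→98, PM2.5→105, CO→464, O₃→276, PM10→69. Overall AQI = max = 464; dominant pollutant is CO.

464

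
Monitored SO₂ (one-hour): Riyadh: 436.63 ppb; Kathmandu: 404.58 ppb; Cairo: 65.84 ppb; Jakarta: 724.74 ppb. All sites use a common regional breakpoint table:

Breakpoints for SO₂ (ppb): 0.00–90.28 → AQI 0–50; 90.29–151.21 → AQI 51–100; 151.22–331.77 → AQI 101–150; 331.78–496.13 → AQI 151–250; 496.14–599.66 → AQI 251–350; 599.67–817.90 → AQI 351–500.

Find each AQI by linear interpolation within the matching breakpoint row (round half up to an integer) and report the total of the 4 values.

Riyadh: 436.63 lies in 331.78–496.13, so I_lo=151, I_hi=250, C_lo=331.78, C_hi=496.13.
(250−151)/(496.13−331.78) × (436.63−331.78) + 151 = 99/164.35 × 104.85 + 151 ≈ 214.16 → 214.
Kathmandu: 404.58 lies in 331.78–496.13, so I_lo=151, I_hi=250, C_lo=331.78, C_hi=496.13.
(250−151)/(496.13−331.78) × (404.58−331.78) + 151 = 99/164.35 × 72.80 + 151 ≈ 194.85 → 195.
Cairo: row 0.00–90.28 (AQI 0–50). (50−0)·(65.84−0.00)/(90.28−0.00) + 0 = 50·65.84/90.28 + 0 ≈ 36.46 → 36.
Jakarta: 724.74 lies in 599.67–817.90, so I_lo=351, I_hi=500, C_lo=599.67, C_hi=817.90.
(500−351)/(817.90−599.67) × (724.74−599.67) + 351 = 149/218.23 × 125.07 + 351 ≈ 436.39 → 436.
AQIs: Riyadh=214, Kathmandu=195, Cairo=36, Jakarta=436. Sum = 214 + 195 + 36 + 436 = 881.

881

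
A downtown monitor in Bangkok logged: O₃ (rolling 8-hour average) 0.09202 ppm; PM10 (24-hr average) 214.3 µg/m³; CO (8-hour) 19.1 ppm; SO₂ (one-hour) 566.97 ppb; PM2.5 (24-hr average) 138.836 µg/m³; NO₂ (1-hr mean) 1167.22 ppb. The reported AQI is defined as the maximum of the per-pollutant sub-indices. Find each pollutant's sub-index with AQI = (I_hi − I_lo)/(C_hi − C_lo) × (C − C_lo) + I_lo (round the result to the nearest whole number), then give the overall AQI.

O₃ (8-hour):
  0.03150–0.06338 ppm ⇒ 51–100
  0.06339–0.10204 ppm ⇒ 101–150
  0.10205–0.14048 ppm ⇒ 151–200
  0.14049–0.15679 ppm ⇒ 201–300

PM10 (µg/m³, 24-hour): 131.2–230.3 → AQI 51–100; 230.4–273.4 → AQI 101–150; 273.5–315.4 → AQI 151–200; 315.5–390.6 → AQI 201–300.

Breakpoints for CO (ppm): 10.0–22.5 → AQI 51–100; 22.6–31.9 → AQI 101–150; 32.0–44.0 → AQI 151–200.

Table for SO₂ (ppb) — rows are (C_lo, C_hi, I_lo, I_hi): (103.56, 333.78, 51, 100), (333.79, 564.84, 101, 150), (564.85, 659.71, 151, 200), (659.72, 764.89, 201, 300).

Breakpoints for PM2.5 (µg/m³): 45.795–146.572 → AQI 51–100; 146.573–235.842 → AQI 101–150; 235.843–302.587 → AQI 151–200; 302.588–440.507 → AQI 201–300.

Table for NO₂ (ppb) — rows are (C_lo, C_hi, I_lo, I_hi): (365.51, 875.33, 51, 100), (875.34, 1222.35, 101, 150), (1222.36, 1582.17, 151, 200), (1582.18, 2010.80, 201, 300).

152

O₃ 0.09202: bracket 0.06339–0.10204 → index 101–150; slope 49/0.03865, offset 0.02863.
AQI = 101 + 49/0.03865·0.02863 ≈ 137.30 ⇒ 137.
PM10: row 131.2–230.3 (AQI 51–100). (100−51)·(214.3−131.2)/(230.3−131.2) + 51 = 49·83.1/99.1 + 51 ≈ 92.09 → 92.
CO: 19.1 ∈ [10.0, 22.5] ↔ index [51, 100].
51 + (19.1−10.0)·(100−51)/(22.5−10.0) = 51 + 9.1·49/12.5 ≈ 86.67, so AQI = 87.
SO₂ 566.97: bracket 564.85–659.71 → index 151–200; slope 49/94.86, offset 2.12.
AQI = 151 + 49/94.86·2.12 ≈ 152.10 ⇒ 152.
PM2.5 138.836: bracket 45.795–146.572 → index 51–100; slope 49/100.777, offset 93.041.
AQI = 51 + 49/100.777·93.041 ≈ 96.24 ⇒ 96.
NO₂: 1167.22 lies in 875.34–1222.35, so I_lo=101, I_hi=150, C_lo=875.34, C_hi=1222.35.
(150−101)/(1222.35−875.34) × (1167.22−875.34) + 101 = 49/347.01 × 291.88 + 101 ≈ 142.22 → 142.
Sub-indices: O₃→137, PM10→92, CO→87, SO₂→152, PM2.5→96, NO₂→142. Overall AQI = max = 152; dominant pollutant is SO₂.
AQI 152: Unhealthy.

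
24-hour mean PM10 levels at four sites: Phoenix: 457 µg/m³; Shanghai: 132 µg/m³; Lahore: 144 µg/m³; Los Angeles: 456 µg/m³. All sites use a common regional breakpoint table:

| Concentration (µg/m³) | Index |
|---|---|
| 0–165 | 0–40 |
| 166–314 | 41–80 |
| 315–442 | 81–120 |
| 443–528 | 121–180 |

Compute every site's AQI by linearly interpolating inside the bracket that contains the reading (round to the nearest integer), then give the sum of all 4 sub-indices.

328

Phoenix: 457 ∈ [443, 528] ↔ index [121, 180].
121 + (457−443)·(180−121)/(528−443) = 121 + 14·59/85 ≈ 130.72, so AQI = 131.
Shanghai: row 0–165 (AQI 0–40). (40−0)·(132−0)/(165−0) + 0 = 40·132/165 + 0 ≈ 32.00 → 32.
Lahore: 144 ∈ [0, 165] ↔ index [0, 40].
0 + (144−0)·(40−0)/(165−0) = 0 + 144·40/165 ≈ 34.91, so AQI = 35.
Los Angeles 456: bracket 443–528 → index 121–180; slope 59/85, offset 13.
AQI = 121 + 59/85·13 ≈ 130.02 ⇒ 130.
AQIs: Phoenix=131, Shanghai=32, Lahore=35, Los Angeles=130. Sum = 131 + 32 + 35 + 130 = 328.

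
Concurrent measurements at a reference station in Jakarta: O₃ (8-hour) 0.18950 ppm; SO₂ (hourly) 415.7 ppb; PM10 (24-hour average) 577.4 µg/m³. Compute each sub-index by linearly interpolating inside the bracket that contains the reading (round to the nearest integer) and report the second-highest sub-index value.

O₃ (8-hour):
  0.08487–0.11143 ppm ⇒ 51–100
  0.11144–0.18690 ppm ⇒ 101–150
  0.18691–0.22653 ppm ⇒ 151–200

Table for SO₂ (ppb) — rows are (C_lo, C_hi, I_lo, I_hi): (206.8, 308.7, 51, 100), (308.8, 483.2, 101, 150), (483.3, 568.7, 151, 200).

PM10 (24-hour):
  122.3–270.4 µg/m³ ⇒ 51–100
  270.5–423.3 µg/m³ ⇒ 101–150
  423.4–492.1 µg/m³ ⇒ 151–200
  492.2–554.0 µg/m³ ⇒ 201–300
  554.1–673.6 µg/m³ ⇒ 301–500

154

O₃: 0.18950 lies in 0.18691–0.22653, so I_lo=151, I_hi=200, C_lo=0.18691, C_hi=0.22653.
(200−151)/(0.22653−0.18691) × (0.18950−0.18691) + 151 = 49/0.03962 × 0.00259 + 151 ≈ 154.20 → 154.
SO₂: row 308.8–483.2 (AQI 101–150). (150−101)·(415.7−308.8)/(483.2−308.8) + 101 = 49·106.9/174.4 + 101 ≈ 131.03 → 131.
PM10: 577.4 lies in 554.1–673.6, so I_lo=301, I_hi=500, C_lo=554.1, C_hi=673.6.
(500−301)/(673.6−554.1) × (577.4−554.1) + 301 = 199/119.5 × 23.3 + 301 ≈ 339.80 → 340.
Sub-indices: O₃→154, SO₂→131, PM10→340. Ranked high→low: 340, 154, 131. Second-highest sub-index = 154.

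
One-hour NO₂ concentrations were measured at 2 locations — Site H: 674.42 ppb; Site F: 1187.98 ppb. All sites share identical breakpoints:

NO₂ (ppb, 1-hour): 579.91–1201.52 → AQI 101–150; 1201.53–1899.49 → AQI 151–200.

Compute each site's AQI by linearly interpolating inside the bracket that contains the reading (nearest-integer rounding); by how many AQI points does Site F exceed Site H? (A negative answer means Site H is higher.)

Site H 674.42: bracket 579.91–1201.52 → index 101–150; slope 49/621.61, offset 94.51.
AQI = 101 + 49/621.61·94.51 ≈ 108.45 ⇒ 108.
Site F: 1187.98 ∈ [579.91, 1201.52] ↔ index [101, 150].
101 + (1187.98−579.91)·(150−101)/(1201.52−579.91) = 101 + 608.07·49/621.61 ≈ 148.93, so AQI = 149.
AQIs: Site H=108, Site F=149. Site F (149) − Site H (108) = 41.

41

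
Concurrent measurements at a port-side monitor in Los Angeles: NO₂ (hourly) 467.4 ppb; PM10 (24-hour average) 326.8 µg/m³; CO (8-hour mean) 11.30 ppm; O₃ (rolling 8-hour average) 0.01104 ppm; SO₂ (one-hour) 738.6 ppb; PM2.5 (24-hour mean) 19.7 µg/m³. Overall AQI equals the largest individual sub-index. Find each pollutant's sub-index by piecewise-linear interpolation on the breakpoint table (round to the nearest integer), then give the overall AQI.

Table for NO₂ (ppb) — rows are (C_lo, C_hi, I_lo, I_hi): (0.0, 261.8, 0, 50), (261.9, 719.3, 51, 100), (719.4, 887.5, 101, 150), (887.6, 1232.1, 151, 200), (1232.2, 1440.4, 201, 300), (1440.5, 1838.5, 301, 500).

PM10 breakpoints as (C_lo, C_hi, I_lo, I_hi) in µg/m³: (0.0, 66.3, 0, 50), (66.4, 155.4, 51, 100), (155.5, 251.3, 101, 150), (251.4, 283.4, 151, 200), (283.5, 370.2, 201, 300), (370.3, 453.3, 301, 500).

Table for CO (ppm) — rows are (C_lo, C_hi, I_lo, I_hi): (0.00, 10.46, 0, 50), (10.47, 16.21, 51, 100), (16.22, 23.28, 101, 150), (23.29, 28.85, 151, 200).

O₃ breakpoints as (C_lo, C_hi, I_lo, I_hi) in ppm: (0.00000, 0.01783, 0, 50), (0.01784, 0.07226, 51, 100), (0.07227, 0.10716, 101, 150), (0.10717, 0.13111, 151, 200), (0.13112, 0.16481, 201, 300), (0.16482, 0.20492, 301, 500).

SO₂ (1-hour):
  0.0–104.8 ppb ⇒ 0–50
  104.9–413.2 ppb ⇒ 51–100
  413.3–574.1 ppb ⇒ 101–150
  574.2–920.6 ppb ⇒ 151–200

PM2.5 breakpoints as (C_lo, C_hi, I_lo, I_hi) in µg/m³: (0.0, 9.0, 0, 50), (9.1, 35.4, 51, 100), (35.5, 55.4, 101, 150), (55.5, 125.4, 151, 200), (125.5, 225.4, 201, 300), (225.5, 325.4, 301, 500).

NO₂: 467.4 lies in 261.9–719.3, so I_lo=51, I_hi=100, C_lo=261.9, C_hi=719.3.
(100−51)/(719.3−261.9) × (467.4−261.9) + 51 = 49/457.4 × 205.5 + 51 ≈ 73.01 → 73.
PM10: 326.8 lies in 283.5–370.2, so I_lo=201, I_hi=300, C_lo=283.5, C_hi=370.2.
(300−201)/(370.2−283.5) × (326.8−283.5) + 201 = 99/86.7 × 43.3 + 201 ≈ 250.44 → 250.
CO: 11.30 ∈ [10.47, 16.21] ↔ index [51, 100].
51 + (11.30−10.47)·(100−51)/(16.21−10.47) = 51 + 0.83·49/5.74 ≈ 58.09, so AQI = 58.
O₃: 0.01104 ∈ [0.00000, 0.01783] ↔ index [0, 50].
0 + (0.01104−0.00000)·(50−0)/(0.01783−0.00000) = 0 + 0.01104·50/0.01783 ≈ 30.96, so AQI = 31.
SO₂: 738.6 lies in 574.2–920.6, so I_lo=151, I_hi=200, C_lo=574.2, C_hi=920.6.
(200−151)/(920.6−574.2) × (738.6−574.2) + 151 = 49/346.4 × 164.4 + 151 ≈ 174.26 → 174.
PM2.5: 19.7 ∈ [9.1, 35.4] ↔ index [51, 100].
51 + (19.7−9.1)·(100−51)/(35.4−9.1) = 51 + 10.6·49/26.3 ≈ 70.75, so AQI = 71.
Sub-indices: NO₂→73, PM10→250, CO→58, O₃→31, SO₂→174, PM2.5→71. Overall AQI = max = 250; dominant pollutant is PM10.
AQI 250: Very Unhealthy.

250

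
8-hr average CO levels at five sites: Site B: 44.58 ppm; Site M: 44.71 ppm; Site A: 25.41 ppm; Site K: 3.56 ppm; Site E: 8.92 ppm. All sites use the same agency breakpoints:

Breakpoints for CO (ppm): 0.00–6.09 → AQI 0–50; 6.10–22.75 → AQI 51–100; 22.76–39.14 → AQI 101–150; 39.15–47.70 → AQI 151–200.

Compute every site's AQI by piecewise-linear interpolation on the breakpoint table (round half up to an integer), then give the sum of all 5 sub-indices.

562

Site B: row 39.15–47.70 (AQI 151–200). (200−151)·(44.58−39.15)/(47.70−39.15) + 151 = 49·5.43/8.55 + 151 ≈ 182.12 → 182.
Site M: 44.71 lies in 39.15–47.70, so I_lo=151, I_hi=200, C_lo=39.15, C_hi=47.70.
(200−151)/(47.70−39.15) × (44.71−39.15) + 151 = 49/8.55 × 5.56 + 151 ≈ 182.86 → 183.
Site A: 25.41 ∈ [22.76, 39.14] ↔ index [101, 150].
101 + (25.41−22.76)·(150−101)/(39.14−22.76) = 101 + 2.65·49/16.38 ≈ 108.93, so AQI = 109.
Site K 3.56: bracket 0.00–6.09 → index 0–50; slope 50/6.09, offset 3.56.
AQI = 0 + 50/6.09·3.56 ≈ 29.23 ⇒ 29.
Site E: 8.92 ∈ [6.10, 22.75] ↔ index [51, 100].
51 + (8.92−6.10)·(100−51)/(22.75−6.10) = 51 + 2.82·49/16.65 ≈ 59.30, so AQI = 59.
AQIs: Site B=182, Site M=183, Site A=109, Site K=29, Site E=59. Sum = 182 + 183 + 109 + 29 + 59 = 562.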